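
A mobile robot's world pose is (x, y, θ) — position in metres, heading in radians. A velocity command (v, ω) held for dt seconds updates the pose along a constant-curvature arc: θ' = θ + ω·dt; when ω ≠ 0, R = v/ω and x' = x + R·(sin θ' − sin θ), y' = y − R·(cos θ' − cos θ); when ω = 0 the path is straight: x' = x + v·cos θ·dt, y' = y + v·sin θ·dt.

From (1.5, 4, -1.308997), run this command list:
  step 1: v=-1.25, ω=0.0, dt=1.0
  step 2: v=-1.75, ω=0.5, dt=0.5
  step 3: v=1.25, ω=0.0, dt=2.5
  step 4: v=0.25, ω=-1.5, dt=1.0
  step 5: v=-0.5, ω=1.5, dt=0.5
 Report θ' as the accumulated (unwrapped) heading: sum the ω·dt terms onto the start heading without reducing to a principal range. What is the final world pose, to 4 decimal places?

step 1: θ'=-1.3090 (straight) → pose (1.1765, 5.2074, -1.3090)
step 2: θ'=-1.0590 (R=-3.5000) → pose (0.8473, 6.0157, -1.0590)
step 3: θ'=-1.0590 (straight) → pose (2.3777, 3.2911, -1.0590)
step 4: θ'=-2.5590 (R=-0.1667) → pose (2.3241, 3.0703, -2.5590)
step 5: θ'=-1.8090 (R=-0.3333) → pose (2.4646, 3.2700, -1.8090)

(2.4646, 3.2700, -1.8090)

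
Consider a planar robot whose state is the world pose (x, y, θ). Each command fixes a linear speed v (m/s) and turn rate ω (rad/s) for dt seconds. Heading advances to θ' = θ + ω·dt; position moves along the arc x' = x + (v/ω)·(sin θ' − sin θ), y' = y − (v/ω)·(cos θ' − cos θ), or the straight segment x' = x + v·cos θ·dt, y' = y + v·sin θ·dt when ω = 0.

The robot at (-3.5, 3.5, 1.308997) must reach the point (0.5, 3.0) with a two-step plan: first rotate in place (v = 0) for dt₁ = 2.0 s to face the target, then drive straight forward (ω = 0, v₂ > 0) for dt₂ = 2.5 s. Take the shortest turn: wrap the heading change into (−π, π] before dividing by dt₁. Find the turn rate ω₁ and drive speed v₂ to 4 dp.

heading to target = atan2(3−3.5, 0.5−-3.5) = -0.1244
Δθ = wrap(-0.1244 − 1.3090) = -1.4334; ω₁ = Δθ/dt₁ = -0.7167
distance = √((0.5−-3.5)² + (3−3.5)²) = 4.0311; v₂ = distance/dt₂ = 1.6125

ω₁ = -0.7167, v₂ = 1.6125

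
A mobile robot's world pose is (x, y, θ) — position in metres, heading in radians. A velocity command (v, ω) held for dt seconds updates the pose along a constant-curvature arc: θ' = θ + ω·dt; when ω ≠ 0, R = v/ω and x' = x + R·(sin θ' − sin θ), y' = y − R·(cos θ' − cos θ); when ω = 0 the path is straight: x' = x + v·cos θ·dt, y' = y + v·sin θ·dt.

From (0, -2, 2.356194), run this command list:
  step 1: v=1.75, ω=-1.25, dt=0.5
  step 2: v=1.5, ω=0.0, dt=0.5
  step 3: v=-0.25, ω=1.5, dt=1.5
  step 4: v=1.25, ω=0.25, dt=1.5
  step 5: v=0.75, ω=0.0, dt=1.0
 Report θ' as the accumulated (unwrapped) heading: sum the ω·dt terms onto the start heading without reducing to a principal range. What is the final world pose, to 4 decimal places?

step 1: θ'=1.7312 (R=-1.4000) → pose (-0.3921, -1.2336, 1.7312)
step 2: θ'=1.7312 (straight) → pose (-0.5119, -0.4933, 1.7312)
step 3: θ'=3.9812 (R=-0.1667) → pose (-0.2233, -0.5779, 3.9812)
step 4: θ'=4.3562 (R=5.0000) → pose (-1.1875, -2.1732, 4.3562)
step 5: θ'=4.3562 (straight) → pose (-1.4491, -2.8761, 4.3562)

(-1.4491, -2.8761, 4.3562)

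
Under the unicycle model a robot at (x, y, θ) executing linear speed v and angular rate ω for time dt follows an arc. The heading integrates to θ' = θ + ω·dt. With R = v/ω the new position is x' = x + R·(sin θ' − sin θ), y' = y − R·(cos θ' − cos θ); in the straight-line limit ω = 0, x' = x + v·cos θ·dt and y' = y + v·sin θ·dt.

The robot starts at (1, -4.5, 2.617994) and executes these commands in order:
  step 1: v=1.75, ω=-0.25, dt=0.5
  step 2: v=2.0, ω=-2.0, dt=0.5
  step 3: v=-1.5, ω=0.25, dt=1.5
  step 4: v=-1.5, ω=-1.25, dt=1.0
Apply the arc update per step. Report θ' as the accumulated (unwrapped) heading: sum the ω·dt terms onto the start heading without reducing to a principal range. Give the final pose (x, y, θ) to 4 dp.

step 1: θ'=2.4930 (R=-7.0000) → pose (0.2715, -4.0163, 2.4930)
step 2: θ'=1.4930 (R=-1.0000) → pose (-0.1214, -3.1417, 1.4930)
step 3: θ'=1.8680 (R=-6.0000) → pose (0.1235, -5.3651, 1.8680)
step 4: θ'=0.6180 (R=1.2000) → pose (-0.3286, -6.6945, 0.6180)

(-0.3286, -6.6945, 0.6180)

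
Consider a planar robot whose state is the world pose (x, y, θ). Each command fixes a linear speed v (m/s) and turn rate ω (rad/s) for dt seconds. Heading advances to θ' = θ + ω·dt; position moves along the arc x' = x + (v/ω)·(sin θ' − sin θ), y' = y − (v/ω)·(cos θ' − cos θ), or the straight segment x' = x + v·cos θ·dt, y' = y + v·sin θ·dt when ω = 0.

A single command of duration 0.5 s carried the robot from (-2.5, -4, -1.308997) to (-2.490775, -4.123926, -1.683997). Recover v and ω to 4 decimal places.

v = 0.2500, ω = -0.7500

Δθ = -1.683997 − -1.308997 = -0.375000
ω = Δθ/dt = -0.375000/0.5 = -0.7500
R = −Δy/(cos θ' − cos θ) = -0.3333
v = R·ω = -0.3333·-0.7500 = 0.2500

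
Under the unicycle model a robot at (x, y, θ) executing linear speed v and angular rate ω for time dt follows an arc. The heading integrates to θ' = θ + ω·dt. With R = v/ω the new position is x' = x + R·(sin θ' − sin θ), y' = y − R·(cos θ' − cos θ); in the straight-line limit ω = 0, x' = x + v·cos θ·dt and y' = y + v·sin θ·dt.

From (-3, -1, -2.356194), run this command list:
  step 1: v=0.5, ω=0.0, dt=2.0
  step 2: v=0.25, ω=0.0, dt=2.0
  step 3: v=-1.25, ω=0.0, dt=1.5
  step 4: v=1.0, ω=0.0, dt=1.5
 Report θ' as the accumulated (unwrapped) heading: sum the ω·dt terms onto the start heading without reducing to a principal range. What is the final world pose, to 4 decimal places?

(-3.7955, -1.7955, -2.3562)

step 1: θ'=-2.3562 (straight) → pose (-3.7071, -1.7071, -2.3562)
step 2: θ'=-2.3562 (straight) → pose (-4.0607, -2.0607, -2.3562)
step 3: θ'=-2.3562 (straight) → pose (-2.7348, -0.7348, -2.3562)
step 4: θ'=-2.3562 (straight) → pose (-3.7955, -1.7955, -2.3562)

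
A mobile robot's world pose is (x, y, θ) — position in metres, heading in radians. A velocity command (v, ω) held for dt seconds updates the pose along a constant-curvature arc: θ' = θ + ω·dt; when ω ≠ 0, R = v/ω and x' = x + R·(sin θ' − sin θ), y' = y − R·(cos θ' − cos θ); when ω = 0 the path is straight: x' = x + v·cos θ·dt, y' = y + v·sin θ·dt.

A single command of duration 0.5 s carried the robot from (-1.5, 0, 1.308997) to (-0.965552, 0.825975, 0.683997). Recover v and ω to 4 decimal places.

Δθ = 0.683997 − 1.308997 = -0.625000
ω = Δθ/dt = -0.625000/0.5 = -1.2500
R = −Δy/(cos θ' − cos θ) = -1.6000
v = R·ω = -1.6000·-1.2500 = 2.0000

v = 2.0000, ω = -1.2500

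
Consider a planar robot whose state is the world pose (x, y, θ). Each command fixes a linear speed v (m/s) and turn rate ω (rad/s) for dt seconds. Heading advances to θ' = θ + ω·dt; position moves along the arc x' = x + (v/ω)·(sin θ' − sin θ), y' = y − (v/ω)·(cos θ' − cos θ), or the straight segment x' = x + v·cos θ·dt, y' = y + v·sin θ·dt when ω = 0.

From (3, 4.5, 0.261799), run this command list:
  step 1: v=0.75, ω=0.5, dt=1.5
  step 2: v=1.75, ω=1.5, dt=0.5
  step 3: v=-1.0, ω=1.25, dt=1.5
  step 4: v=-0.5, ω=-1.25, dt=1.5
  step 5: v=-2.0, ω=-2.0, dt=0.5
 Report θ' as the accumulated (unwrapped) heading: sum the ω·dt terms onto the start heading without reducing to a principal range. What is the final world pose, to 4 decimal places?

(5.4967, 4.2521, 0.7618)

step 1: θ'=1.0118 (R=1.5000) → pose (3.8835, 5.1534, 1.0118)
step 2: θ'=1.7618 (R=1.1667) → pose (4.0398, 5.9936, 1.7618)
step 3: θ'=3.6368 (R=-0.8000) → pose (5.2054, 5.4416, 3.6368)
step 4: θ'=1.7618 (R=0.4000) → pose (5.7883, 5.1656, 1.7618)
step 5: θ'=0.7618 (R=1.0000) → pose (5.4967, 4.2521, 0.7618)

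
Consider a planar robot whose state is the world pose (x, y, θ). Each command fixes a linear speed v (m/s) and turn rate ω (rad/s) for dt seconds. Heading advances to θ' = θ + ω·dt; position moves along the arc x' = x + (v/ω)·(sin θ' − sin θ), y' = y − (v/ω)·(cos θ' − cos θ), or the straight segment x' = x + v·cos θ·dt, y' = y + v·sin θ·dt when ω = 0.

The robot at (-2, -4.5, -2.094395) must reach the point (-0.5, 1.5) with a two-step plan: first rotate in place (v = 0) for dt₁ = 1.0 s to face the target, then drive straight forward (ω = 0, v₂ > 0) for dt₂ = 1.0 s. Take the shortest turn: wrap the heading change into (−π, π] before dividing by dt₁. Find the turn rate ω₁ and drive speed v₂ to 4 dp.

heading to target = atan2(1.5−-4.5, -0.5−-2) = 1.3258
Δθ = wrap(1.3258 − -2.0944) = -2.8630; ω₁ = Δθ/dt₁ = -2.8630
distance = √((-0.5−-2)² + (1.5−-4.5)²) = 6.1847; v₂ = distance/dt₂ = 6.1847

ω₁ = -2.8630, v₂ = 6.1847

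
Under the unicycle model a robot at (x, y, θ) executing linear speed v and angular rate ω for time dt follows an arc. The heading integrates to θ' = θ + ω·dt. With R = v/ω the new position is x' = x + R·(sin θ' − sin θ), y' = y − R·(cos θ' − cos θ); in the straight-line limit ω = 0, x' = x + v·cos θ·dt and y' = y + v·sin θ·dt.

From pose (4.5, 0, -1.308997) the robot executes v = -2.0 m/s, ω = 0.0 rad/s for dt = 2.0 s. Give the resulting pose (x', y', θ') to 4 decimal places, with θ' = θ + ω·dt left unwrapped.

(3.4647, 3.8637, -1.3090)

θ' = -1.3090 + 0.0·2.0 = -1.3090
ω = 0 → straight: x' = 4.5 + -2.0·cos(-1.3090)·2.0 = 3.4647
y' = 0 + -2.0·sin(-1.3090)·2.0 = 3.8637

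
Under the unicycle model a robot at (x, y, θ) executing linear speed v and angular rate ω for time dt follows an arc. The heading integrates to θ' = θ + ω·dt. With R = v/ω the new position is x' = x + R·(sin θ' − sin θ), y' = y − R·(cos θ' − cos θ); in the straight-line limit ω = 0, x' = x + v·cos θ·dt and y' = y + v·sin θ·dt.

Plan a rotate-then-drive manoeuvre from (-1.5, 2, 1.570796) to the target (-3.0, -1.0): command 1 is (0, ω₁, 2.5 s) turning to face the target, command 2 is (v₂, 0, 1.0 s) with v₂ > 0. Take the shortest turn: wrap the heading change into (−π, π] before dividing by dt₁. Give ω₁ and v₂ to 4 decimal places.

heading to target = atan2(-1−2, -3−-1.5) = -2.0344
Δθ = wrap(-2.0344 − 1.5708) = 2.6779; ω₁ = Δθ/dt₁ = 1.0712
distance = √((-3−-1.5)² + (-1−2)²) = 3.3541; v₂ = distance/dt₂ = 3.3541

ω₁ = 1.0712, v₂ = 3.3541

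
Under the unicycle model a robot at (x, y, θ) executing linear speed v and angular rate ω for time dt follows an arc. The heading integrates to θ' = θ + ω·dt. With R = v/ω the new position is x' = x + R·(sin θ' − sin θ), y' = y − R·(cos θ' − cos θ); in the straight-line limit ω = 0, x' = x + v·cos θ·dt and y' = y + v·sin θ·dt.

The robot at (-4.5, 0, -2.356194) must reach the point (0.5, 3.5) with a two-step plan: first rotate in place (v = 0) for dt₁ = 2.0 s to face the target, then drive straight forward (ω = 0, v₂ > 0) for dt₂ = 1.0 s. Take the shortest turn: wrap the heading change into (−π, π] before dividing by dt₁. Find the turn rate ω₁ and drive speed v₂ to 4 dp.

ω₁ = 1.4835, v₂ = 6.1033

heading to target = atan2(3.5−0, 0.5−-4.5) = 0.6107
Δθ = wrap(0.6107 − -2.3562) = 2.9669; ω₁ = Δθ/dt₁ = 1.4835
distance = √((0.5−-4.5)² + (3.5−0)²) = 6.1033; v₂ = distance/dt₂ = 6.1033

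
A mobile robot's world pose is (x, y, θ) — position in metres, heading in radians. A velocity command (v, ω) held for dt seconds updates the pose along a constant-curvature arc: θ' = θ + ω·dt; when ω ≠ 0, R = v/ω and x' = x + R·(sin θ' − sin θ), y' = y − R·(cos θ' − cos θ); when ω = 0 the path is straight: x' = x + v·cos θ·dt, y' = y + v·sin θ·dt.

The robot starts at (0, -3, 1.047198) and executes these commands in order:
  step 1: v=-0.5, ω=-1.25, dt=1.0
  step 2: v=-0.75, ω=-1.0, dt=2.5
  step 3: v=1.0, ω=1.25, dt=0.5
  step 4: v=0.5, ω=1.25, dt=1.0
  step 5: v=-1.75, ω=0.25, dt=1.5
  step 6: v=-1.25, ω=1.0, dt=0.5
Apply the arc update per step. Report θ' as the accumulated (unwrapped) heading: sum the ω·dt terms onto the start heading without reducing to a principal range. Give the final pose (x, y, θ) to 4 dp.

(-3.5975, -0.8951, 0.0472)

step 1: θ'=-0.2028 (R=0.4000) → pose (-0.4270, -3.1918, -0.2028)
step 2: θ'=-2.7028 (R=0.7500) → pose (-0.5945, -1.7782, -2.7028)
step 3: θ'=-2.0778 (R=0.8000) → pose (-0.9540, -2.1140, -2.0778)
step 4: θ'=-0.8278 (R=0.4000) → pose (-0.8989, -2.5788, -0.8278)
step 5: θ'=-0.4528 (R=-7.0000) → pose (-2.9916, -1.0197, -0.4528)
step 6: θ'=0.0472 (R=-1.2500) → pose (-3.5975, -0.8951, 0.0472)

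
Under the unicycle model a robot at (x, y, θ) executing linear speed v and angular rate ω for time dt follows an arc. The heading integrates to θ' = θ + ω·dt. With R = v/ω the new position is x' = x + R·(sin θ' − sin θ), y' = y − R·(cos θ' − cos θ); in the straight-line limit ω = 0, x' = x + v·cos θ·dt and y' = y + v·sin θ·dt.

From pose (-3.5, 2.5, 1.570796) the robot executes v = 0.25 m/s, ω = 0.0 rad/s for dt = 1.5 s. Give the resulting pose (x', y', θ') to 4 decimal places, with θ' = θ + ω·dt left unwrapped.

θ' = 1.5708 + 0.0·1.5 = 1.5708
ω = 0 → straight: x' = -3.5 + 0.25·cos(1.5708)·1.5 = -3.5000
y' = 2.5 + 0.25·sin(1.5708)·1.5 = 2.8750

(-3.5000, 2.8750, 1.5708)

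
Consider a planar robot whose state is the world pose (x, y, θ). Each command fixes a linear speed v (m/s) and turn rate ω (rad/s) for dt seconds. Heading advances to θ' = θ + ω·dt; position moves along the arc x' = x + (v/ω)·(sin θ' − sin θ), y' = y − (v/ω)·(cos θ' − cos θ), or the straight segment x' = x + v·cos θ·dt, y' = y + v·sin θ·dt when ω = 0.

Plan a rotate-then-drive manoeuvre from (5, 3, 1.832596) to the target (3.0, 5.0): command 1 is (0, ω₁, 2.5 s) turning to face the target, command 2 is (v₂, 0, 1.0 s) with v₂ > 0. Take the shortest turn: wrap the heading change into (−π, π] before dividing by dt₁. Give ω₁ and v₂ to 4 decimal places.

ω₁ = 0.2094, v₂ = 2.8284

heading to target = atan2(5−3, 3−5) = 2.3562
Δθ = wrap(2.3562 − 1.8326) = 0.5236; ω₁ = Δθ/dt₁ = 0.2094
distance = √((3−5)² + (5−3)²) = 2.8284; v₂ = distance/dt₂ = 2.8284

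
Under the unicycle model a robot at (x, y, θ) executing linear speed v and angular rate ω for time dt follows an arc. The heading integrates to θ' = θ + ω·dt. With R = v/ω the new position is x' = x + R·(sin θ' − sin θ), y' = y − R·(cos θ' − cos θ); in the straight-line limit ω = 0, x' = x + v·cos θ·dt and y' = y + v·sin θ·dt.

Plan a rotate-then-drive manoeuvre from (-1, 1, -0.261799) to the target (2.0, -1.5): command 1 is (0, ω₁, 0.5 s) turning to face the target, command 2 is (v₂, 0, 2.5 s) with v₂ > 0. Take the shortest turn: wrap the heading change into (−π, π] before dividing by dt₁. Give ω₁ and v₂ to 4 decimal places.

heading to target = atan2(-1.5−1, 2−-1) = -0.6947
Δθ = wrap(-0.6947 − -0.2618) = -0.4329; ω₁ = Δθ/dt₁ = -0.8659
distance = √((2−-1)² + (-1.5−1)²) = 3.9051; v₂ = distance/dt₂ = 1.5620

ω₁ = -0.8659, v₂ = 1.5620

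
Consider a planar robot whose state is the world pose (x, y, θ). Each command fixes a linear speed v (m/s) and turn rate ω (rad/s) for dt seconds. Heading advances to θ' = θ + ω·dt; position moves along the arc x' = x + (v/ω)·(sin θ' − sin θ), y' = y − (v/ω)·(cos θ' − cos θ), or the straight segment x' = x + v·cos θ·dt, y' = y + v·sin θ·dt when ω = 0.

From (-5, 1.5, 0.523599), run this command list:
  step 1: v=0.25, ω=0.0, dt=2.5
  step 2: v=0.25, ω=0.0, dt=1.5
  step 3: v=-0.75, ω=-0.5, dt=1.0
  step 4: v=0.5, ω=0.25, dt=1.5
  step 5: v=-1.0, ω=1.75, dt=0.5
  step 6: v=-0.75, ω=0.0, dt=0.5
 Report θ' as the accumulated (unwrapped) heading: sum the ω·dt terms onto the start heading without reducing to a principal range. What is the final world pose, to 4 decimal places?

(-4.5539, 1.2378, 1.2736)

step 1: θ'=0.5236 (straight) → pose (-4.4587, 1.8125, 0.5236)
step 2: θ'=0.5236 (straight) → pose (-4.1340, 2.0000, 0.5236)
step 3: θ'=0.0236 (R=1.5000) → pose (-4.8486, 1.7995, 0.0236)
step 4: θ'=0.3986 (R=2.0000) → pose (-4.1195, 1.9557, 0.3986)
step 5: θ'=1.2736 (R=-0.5714) → pose (-4.4441, 1.5964, 1.2736)
step 6: θ'=1.2736 (straight) → pose (-4.5539, 1.2378, 1.2736)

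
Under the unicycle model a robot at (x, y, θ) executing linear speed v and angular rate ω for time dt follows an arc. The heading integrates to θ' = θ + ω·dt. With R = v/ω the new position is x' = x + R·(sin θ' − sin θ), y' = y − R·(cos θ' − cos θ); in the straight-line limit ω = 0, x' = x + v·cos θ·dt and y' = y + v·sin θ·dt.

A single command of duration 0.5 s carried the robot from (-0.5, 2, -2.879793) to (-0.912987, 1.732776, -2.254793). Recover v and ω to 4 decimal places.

v = 1.0000, ω = 1.2500

Δθ = -2.254793 − -2.879793 = 0.625000
ω = Δθ/dt = 0.625000/0.5 = 1.2500
R = Δx/(sin θ' − sin θ) = 0.8000
v = R·ω = 0.8000·1.2500 = 1.0000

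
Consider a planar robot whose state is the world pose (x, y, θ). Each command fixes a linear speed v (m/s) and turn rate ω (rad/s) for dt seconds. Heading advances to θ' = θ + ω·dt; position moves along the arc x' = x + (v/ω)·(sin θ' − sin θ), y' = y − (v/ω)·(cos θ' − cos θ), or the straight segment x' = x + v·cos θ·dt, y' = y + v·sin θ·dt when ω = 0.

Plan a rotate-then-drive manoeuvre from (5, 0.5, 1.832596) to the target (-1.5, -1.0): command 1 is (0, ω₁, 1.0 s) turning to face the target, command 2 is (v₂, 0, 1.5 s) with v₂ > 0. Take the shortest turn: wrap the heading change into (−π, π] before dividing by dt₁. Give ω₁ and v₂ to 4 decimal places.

ω₁ = 1.5358, v₂ = 4.4472

heading to target = atan2(-1−0.5, -1.5−5) = -2.9148
Δθ = wrap(-2.9148 − 1.8326) = 1.5358; ω₁ = Δθ/dt₁ = 1.5358
distance = √((-1.5−5)² + (-1−0.5)²) = 6.6708; v₂ = distance/dt₂ = 4.4472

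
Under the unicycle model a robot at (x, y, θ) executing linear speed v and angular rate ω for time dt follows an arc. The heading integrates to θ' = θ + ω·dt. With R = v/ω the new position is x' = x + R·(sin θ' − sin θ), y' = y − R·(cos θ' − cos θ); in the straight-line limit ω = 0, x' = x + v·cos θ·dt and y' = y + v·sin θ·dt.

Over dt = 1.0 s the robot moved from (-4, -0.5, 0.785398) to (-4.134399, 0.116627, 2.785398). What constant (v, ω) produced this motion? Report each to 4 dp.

Δθ = 2.785398 − 0.785398 = 2.000000
ω = Δθ/dt = 2.000000/1.0 = 2.0000
R = −Δy/(cos θ' − cos θ) = 0.3750
v = R·ω = 0.3750·2.0000 = 0.7500

v = 0.7500, ω = 2.0000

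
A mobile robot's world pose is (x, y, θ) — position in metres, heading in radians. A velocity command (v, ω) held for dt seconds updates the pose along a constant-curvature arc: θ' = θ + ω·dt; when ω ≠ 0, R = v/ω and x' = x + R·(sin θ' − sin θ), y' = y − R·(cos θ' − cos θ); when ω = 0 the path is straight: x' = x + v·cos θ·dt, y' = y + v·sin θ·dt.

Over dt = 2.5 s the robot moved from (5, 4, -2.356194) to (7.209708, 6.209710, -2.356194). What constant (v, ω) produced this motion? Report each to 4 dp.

Δθ = -2.356194 − -2.356194 = 0.000000
ω = Δθ/dt = 0.000000/2.5 = 0.0000
ω = 0 → v = (Δx·cos θ + Δy·sin θ)/dt = -1.2500

v = -1.2500, ω = 0.0000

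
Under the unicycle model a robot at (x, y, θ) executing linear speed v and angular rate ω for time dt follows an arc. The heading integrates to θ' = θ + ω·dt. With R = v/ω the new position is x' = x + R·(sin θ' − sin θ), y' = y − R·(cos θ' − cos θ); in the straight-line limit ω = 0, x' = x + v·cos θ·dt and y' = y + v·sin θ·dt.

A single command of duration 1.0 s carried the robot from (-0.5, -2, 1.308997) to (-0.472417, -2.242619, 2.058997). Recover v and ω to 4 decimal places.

Δθ = 2.058997 − 1.308997 = 0.750000
ω = Δθ/dt = 0.750000/1.0 = 0.7500
R = −Δy/(cos θ' − cos θ) = -0.3333
v = R·ω = -0.3333·0.7500 = -0.2500

v = -0.2500, ω = 0.7500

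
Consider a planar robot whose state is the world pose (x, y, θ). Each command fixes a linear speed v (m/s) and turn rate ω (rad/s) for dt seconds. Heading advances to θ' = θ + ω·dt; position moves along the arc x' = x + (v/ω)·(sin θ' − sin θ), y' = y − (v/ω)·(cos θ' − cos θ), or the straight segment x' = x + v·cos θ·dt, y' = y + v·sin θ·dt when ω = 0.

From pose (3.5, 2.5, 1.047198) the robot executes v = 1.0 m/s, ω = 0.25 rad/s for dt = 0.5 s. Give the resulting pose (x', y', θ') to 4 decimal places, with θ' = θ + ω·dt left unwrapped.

θ' = 1.0472 + 0.25·0.5 = 1.1722
R = v/ω = 1.0/0.25 = 4.0000
x' = 3.5 + 4.0000·(sin 1.1722 − sin 1.0472) = 3.7223
y' = 2.5 − 4.0000·(cos 1.1722 − cos 1.0472) = 2.9475

(3.7223, 2.9475, 1.1722)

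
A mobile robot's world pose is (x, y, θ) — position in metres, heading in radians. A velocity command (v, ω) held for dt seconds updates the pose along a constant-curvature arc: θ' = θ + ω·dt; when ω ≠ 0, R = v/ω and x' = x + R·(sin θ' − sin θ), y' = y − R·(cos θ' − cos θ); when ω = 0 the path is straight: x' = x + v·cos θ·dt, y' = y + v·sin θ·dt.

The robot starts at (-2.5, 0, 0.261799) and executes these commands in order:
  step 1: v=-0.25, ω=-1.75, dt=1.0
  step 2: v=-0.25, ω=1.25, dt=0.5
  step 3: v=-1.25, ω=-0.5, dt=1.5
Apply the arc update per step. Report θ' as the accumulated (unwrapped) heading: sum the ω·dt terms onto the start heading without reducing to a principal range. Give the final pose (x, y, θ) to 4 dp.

(-3.3246, 1.9707, -1.6132)

step 1: θ'=-1.4882 (R=0.1429) → pose (-2.6793, 0.1262, -1.4882)
step 2: θ'=-0.8632 (R=-0.2000) → pose (-2.7267, 0.2397, -0.8632)
step 3: θ'=-1.6132 (R=2.5000) → pose (-3.3246, 1.9707, -1.6132)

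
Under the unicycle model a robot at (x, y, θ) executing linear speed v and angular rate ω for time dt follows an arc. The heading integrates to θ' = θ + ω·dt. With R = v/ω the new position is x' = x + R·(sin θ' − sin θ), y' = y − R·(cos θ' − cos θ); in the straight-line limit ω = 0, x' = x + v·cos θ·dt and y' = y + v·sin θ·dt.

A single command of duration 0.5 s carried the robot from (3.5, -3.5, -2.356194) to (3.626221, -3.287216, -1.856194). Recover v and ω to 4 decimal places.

Δθ = -1.856194 − -2.356194 = 0.500000
ω = Δθ/dt = 0.500000/0.5 = 1.0000
R = −Δy/(cos θ' − cos θ) = -0.5000
v = R·ω = -0.5000·1.0000 = -0.5000

v = -0.5000, ω = 1.0000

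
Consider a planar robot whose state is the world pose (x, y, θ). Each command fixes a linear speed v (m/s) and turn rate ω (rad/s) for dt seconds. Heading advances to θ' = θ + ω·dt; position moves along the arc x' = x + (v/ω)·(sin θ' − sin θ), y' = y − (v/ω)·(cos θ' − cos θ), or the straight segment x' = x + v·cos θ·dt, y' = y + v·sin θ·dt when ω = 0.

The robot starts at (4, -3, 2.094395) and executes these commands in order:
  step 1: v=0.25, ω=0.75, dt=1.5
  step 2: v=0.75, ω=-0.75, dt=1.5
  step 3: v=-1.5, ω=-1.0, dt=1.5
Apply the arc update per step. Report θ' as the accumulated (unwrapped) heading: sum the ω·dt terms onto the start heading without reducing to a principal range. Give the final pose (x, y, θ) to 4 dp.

step 1: θ'=3.2194 (R=0.3333) → pose (3.6854, -2.8343, 3.2194)
step 2: θ'=2.0944 (R=-1.0000) → pose (2.7417, -2.3374, 2.0944)
step 3: θ'=0.5944 (R=1.5000) → pose (2.2826, -4.3301, 0.5944)

(2.2826, -4.3301, 0.5944)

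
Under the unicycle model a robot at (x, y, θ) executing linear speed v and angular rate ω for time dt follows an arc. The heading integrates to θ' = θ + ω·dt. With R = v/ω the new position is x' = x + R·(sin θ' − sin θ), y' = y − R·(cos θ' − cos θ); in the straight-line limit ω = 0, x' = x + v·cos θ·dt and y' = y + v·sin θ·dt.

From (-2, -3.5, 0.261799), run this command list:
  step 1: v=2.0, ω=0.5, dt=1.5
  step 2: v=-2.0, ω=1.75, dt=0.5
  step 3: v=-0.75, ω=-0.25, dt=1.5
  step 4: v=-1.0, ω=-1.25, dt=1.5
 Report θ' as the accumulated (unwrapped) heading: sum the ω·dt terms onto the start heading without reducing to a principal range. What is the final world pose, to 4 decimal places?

step 1: θ'=1.0118 (R=4.0000) → pose (0.3559, -1.7576, 1.0118)
step 2: θ'=1.8868 (R=-1.1429) → pose (0.2385, -2.7189, 1.8868)
step 3: θ'=1.5118 (R=3.0000) → pose (0.3818, -3.8281, 1.5118)
step 4: θ'=-0.3632 (R=0.8000) → pose (-0.7010, -4.5287, -0.3632)

(-0.7010, -4.5287, -0.3632)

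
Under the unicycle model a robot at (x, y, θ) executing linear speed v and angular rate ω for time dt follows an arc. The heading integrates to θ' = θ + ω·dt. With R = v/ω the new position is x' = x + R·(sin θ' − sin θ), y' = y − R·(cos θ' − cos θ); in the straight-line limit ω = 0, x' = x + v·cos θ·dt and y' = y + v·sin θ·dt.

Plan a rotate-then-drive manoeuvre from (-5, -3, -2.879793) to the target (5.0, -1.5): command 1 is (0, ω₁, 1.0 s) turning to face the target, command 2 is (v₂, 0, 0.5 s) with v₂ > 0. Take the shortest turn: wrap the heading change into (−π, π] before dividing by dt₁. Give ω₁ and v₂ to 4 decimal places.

heading to target = atan2(-1.5−-3, 5−-5) = 0.1489
Δθ = wrap(0.1489 − -2.8798) = 3.0287; ω₁ = Δθ/dt₁ = 3.0287
distance = √((5−-5)² + (-1.5−-3)²) = 10.1119; v₂ = distance/dt₂ = 20.2237

ω₁ = 3.0287, v₂ = 20.2237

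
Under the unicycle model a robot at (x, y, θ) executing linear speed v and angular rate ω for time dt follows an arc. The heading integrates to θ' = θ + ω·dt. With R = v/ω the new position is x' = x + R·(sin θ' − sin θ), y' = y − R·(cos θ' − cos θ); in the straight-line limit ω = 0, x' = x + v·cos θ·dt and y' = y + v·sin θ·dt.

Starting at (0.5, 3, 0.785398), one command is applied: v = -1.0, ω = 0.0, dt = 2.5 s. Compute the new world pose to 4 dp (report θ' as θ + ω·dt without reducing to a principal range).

θ' = 0.7854 + 0.0·2.5 = 0.7854
ω = 0 → straight: x' = 0.5 + -1.0·cos(0.7854)·2.5 = -1.2678
y' = 3 + -1.0·sin(0.7854)·2.5 = 1.2322

(-1.2678, 1.2322, 0.7854)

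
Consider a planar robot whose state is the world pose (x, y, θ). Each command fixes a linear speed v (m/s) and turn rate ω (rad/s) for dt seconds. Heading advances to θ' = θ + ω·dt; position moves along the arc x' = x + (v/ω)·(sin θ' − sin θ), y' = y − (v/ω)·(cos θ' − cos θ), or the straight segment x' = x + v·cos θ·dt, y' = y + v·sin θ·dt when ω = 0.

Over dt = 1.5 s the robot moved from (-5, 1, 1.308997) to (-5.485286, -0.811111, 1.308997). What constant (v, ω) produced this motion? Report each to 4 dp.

Δθ = 1.308997 − 1.308997 = 0.000000
ω = Δθ/dt = 0.000000/1.5 = 0.0000
ω = 0 → v = (Δx·cos θ + Δy·sin θ)/dt = -1.2500

v = -1.2500, ω = 0.0000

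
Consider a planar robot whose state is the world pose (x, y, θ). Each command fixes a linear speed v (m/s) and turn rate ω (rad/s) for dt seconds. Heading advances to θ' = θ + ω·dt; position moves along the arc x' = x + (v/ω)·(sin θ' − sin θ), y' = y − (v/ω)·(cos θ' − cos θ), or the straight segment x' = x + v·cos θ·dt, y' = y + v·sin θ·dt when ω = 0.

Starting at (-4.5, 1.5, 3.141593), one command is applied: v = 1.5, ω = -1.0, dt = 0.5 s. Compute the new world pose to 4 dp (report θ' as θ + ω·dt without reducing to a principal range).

θ' = 3.1416 + -1.0·0.5 = 2.6416
R = v/ω = 1.5/-1.0 = -1.5000
x' = -4.5 + -1.5000·(sin 2.6416 − sin 3.1416) = -5.2191
y' = 1.5 − -1.5000·(cos 2.6416 − cos 3.1416) = 1.6836

(-5.2191, 1.6836, 2.6416)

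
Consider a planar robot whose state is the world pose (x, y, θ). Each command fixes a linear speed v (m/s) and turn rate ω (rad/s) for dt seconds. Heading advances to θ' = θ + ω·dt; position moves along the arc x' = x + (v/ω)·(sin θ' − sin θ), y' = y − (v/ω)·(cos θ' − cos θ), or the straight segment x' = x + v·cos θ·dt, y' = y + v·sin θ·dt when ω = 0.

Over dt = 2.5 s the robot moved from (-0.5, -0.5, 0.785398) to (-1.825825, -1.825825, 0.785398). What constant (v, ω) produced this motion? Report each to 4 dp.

v = -0.7500, ω = 0.0000

Δθ = 0.785398 − 0.785398 = 0.000000
ω = Δθ/dt = 0.000000/2.5 = 0.0000
ω = 0 → v = (Δx·cos θ + Δy·sin θ)/dt = -0.7500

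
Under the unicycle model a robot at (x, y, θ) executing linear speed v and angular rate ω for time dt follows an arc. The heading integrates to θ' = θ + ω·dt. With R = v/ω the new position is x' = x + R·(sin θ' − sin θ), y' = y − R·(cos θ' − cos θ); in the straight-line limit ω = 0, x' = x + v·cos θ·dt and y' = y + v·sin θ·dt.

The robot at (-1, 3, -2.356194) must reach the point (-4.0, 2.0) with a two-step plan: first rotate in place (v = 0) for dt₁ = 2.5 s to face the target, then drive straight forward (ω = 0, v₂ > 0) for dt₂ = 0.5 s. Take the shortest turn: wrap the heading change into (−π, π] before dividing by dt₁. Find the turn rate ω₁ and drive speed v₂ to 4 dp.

ω₁ = -0.1855, v₂ = 6.3246

heading to target = atan2(2−3, -4−-1) = -2.8198
Δθ = wrap(-2.8198 − -2.3562) = -0.4636; ω₁ = Δθ/dt₁ = -0.1855
distance = √((-4−-1)² + (2−3)²) = 3.1623; v₂ = distance/dt₂ = 6.3246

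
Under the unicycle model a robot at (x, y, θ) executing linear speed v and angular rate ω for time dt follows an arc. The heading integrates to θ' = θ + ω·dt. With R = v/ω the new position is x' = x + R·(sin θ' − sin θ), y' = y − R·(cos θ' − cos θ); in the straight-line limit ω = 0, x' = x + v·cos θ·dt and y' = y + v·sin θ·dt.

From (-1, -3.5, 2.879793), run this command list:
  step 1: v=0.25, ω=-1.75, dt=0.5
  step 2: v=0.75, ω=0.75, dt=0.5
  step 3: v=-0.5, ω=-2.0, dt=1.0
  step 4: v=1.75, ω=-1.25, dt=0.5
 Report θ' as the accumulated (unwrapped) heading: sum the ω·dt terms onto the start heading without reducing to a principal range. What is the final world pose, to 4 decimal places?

(-0.5307, -3.4742, -0.2452)

step 1: θ'=2.0048 (R=-0.1429) → pose (-1.0926, -3.4221, 2.0048)
step 2: θ'=2.3798 (R=1.0000) → pose (-1.3097, -3.1190, 2.3798)
step 3: θ'=0.3798 (R=0.2500) → pose (-1.3896, -3.5321, 0.3798)
step 4: θ'=-0.2452 (R=-1.4000) → pose (-0.5307, -3.4742, -0.2452)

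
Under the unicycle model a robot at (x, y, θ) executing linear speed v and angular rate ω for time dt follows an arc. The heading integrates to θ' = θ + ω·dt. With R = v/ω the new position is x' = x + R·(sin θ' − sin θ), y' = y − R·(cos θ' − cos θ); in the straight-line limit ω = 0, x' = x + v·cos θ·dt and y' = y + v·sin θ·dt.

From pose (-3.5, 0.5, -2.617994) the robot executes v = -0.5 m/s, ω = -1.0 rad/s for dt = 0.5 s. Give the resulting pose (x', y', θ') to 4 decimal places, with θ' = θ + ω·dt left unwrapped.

(-3.2618, 0.5668, -3.1180)

θ' = -2.6180 + -1.0·0.5 = -3.1180
R = v/ω = -0.5/-1.0 = 0.5000
x' = -3.5 + 0.5000·(sin -3.1180 − sin -2.6180) = -3.2618
y' = 0.5 − 0.5000·(cos -3.1180 − cos -2.6180) = 0.5668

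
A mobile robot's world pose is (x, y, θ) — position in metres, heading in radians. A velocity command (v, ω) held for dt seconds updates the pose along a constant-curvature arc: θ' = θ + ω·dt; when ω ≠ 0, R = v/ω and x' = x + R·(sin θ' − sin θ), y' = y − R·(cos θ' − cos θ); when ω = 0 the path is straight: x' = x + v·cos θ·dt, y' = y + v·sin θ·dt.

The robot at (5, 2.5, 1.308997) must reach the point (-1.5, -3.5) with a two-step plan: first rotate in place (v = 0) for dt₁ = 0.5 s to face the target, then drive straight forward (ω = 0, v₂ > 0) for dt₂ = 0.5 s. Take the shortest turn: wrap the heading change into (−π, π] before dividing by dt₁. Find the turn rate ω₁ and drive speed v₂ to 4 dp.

heading to target = atan2(-3.5−2.5, -1.5−5) = -2.3962
Δθ = wrap(-2.3962 − 1.3090) = 2.5780; ω₁ = Δθ/dt₁ = 5.1560
distance = √((-1.5−5)² + (-3.5−2.5)²) = 8.8459; v₂ = distance/dt₂ = 17.6918

ω₁ = 5.1560, v₂ = 17.6918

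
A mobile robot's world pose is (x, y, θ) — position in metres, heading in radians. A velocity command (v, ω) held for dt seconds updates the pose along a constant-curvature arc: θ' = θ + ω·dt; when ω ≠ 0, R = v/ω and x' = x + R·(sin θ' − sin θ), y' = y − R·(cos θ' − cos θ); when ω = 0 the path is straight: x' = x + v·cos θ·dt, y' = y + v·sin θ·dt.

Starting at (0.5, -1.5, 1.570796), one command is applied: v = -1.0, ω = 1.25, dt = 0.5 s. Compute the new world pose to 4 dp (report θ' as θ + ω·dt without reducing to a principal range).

(0.6512, -1.9681, 2.1958)

θ' = 1.5708 + 1.25·0.5 = 2.1958
R = v/ω = -1.0/1.25 = -0.8000
x' = 0.5 + -0.8000·(sin 2.1958 − sin 1.5708) = 0.6512
y' = -1.5 − -0.8000·(cos 2.1958 − cos 1.5708) = -1.9681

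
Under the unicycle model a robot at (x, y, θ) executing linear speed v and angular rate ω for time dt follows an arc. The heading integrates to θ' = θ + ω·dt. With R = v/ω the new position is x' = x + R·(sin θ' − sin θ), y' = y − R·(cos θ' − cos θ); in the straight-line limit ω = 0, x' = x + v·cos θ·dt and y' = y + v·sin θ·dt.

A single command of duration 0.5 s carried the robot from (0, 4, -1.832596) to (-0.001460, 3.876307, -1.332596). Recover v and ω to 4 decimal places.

v = 0.2500, ω = 1.0000

Δθ = -1.332596 − -1.832596 = 0.500000
ω = Δθ/dt = 0.500000/0.5 = 1.0000
R = −Δy/(cos θ' − cos θ) = 0.2500
v = R·ω = 0.2500·1.0000 = 0.2500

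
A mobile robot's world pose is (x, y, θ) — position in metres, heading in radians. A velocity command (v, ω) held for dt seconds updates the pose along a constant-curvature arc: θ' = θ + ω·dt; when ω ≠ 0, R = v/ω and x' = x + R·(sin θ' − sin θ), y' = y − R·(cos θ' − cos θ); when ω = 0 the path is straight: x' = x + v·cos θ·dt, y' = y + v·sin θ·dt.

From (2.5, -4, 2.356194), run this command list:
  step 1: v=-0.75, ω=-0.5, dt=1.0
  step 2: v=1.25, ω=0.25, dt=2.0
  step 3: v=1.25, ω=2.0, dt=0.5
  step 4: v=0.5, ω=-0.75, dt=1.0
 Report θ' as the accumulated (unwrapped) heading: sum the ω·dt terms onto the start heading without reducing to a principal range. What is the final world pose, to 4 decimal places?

step 1: θ'=1.8562 (R=1.5000) → pose (2.8787, -4.6384, 1.8562)
step 2: θ'=2.3562 (R=5.0000) → pose (1.6165, -2.5105, 2.3562)
step 3: θ'=3.3562 (R=0.6250) → pose (1.0414, -2.3418, 3.3562)
step 4: θ'=2.6062 (R=-0.6667) → pose (0.5593, -2.2638, 2.6062)

(0.5593, -2.2638, 2.6062)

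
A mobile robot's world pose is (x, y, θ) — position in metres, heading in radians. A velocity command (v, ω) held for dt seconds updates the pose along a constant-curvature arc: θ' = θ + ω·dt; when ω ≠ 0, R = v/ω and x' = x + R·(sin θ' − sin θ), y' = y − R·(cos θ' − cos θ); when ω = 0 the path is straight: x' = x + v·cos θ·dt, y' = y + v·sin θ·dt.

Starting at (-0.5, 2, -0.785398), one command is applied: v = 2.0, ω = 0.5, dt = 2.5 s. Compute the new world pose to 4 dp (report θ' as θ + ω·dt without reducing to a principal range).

θ' = -0.7854 + 0.5·2.5 = 0.4646
R = v/ω = 2.0/0.5 = 4.0000
x' = -0.5 + 4.0000·(sin 0.4646 − sin -0.7854) = 4.1207
y' = 2 − 4.0000·(cos 0.4646 − cos -0.7854) = 1.2524

(4.1207, 1.2524, 0.4646)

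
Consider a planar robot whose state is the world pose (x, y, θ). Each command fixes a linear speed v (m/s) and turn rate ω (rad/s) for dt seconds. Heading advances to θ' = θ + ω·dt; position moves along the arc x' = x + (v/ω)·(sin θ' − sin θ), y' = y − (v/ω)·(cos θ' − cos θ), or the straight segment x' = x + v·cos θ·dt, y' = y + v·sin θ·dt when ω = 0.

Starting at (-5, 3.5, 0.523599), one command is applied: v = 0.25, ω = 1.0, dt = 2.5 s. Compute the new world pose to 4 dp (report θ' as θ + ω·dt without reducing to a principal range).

(-5.0956, 3.9648, 3.0236)

θ' = 0.5236 + 1.0·2.5 = 3.0236
R = v/ω = 0.25/1.0 = 0.2500
x' = -5 + 0.2500·(sin 3.0236 − sin 0.5236) = -5.0956
y' = 3.5 − 0.2500·(cos 3.0236 − cos 0.5236) = 3.9648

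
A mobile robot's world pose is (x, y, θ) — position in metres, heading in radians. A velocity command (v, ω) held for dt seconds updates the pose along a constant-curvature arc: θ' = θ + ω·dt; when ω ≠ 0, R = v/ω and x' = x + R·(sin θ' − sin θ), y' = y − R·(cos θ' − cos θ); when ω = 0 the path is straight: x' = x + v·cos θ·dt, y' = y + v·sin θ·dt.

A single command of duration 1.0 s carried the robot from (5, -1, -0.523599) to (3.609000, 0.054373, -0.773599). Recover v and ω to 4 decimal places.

v = -1.7500, ω = -0.2500

Δθ = -0.773599 − -0.523599 = -0.250000
ω = Δθ/dt = -0.250000/1.0 = -0.2500
R = Δx/(sin θ' − sin θ) = 7.0000
v = R·ω = 7.0000·-0.2500 = -1.7500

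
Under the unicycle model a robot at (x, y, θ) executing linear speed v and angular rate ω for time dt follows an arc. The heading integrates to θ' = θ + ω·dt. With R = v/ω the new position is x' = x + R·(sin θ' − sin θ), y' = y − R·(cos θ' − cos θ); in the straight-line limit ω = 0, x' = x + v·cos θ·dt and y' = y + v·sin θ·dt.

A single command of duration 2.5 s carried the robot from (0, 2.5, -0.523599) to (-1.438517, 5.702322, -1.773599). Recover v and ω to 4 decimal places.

Δθ = -1.773599 − -0.523599 = -1.250000
ω = Δθ/dt = -1.250000/2.5 = -0.5000
R = −Δy/(cos θ' − cos θ) = 3.0000
v = R·ω = 3.0000·-0.5000 = -1.5000

v = -1.5000, ω = -0.5000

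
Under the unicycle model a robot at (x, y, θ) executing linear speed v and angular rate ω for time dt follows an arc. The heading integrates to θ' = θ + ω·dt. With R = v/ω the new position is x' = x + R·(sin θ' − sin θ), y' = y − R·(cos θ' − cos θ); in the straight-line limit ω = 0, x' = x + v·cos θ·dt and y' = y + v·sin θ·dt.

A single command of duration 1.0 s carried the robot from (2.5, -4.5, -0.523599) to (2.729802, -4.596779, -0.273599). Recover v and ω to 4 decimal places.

Δθ = -0.273599 − -0.523599 = 0.250000
ω = Δθ/dt = 0.250000/1.0 = 0.2500
R = Δx/(sin θ' − sin θ) = 1.0000
v = R·ω = 1.0000·0.2500 = 0.2500

v = 0.2500, ω = 0.2500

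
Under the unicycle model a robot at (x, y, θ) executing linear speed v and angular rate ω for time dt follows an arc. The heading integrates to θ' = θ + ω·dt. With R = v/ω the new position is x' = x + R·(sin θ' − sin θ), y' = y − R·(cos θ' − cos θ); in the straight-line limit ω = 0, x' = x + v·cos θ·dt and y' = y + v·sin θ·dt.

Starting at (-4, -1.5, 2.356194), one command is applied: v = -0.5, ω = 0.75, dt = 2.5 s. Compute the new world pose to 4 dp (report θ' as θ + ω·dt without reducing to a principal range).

(-2.9376, -1.3372, 4.2312)

θ' = 2.3562 + 0.75·2.5 = 4.2312
R = v/ω = -0.5/0.75 = -0.6667
x' = -4 + -0.6667·(sin 4.2312 − sin 2.3562) = -2.9376
y' = -1.5 − -0.6667·(cos 4.2312 − cos 2.3562) = -1.3372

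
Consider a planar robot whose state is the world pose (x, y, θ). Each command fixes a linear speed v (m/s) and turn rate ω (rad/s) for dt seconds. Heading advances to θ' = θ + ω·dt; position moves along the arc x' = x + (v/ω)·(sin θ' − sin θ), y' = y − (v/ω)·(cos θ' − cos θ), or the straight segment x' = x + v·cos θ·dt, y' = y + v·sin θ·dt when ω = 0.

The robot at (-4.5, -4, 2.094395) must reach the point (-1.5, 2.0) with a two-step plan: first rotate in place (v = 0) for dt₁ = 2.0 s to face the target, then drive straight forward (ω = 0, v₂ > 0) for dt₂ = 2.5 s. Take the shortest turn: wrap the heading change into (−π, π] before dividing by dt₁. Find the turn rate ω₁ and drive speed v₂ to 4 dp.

ω₁ = -0.4936, v₂ = 2.6833

heading to target = atan2(2−-4, -1.5−-4.5) = 1.1071
Δθ = wrap(1.1071 − 2.0944) = -0.9872; ω₁ = Δθ/dt₁ = -0.4936
distance = √((-1.5−-4.5)² + (2−-4)²) = 6.7082; v₂ = distance/dt₂ = 2.6833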